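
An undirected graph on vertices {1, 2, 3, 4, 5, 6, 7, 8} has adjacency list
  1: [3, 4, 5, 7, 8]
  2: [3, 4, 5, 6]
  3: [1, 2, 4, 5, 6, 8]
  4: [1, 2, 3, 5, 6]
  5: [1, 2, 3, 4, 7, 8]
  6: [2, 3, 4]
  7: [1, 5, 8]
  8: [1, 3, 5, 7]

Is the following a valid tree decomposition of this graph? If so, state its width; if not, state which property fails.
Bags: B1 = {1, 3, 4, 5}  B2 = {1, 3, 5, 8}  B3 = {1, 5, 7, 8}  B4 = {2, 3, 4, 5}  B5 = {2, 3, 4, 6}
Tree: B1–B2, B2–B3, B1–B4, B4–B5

Yes; width 3.

Vertex coverage: the bags together contain {1, 2, 3, 4, 5, 6, 7, 8}, the full vertex set. Edge coverage: each edge of G has both endpoints in at least one bag. Running intersection: for every vertex, the bags containing it form a connected subtree. All three properties hold, so this is a valid tree decomposition of width max|bag| − 1 = 3, and hence tw(G) ≤ 3.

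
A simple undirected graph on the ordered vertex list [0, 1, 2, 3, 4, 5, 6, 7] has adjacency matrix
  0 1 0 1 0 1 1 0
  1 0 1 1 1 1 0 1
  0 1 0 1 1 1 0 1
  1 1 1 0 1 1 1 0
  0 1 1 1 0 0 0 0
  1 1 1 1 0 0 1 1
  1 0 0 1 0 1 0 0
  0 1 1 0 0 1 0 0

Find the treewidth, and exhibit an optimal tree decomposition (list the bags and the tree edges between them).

Treewidth 3.
Bags: B1 = {0, 1, 3, 5}  B2 = {1, 2, 3, 5}  B3 = {1, 2, 5, 7}  B4 = {0, 3, 5, 6}  B5 = {1, 2, 3, 4}
Tree: B1–B2, B2–B3, B1–B4, B2–B5

Every bag has size at most 4, so the width is 4 − 1 = 3 and tw(G) ≤ 3. For the lower bound, the 4 vertices {0, 1, 3, 5} are pairwise adjacent, and any tree decomposition puts a clique entirely inside one bag — forcing width ≥ 3. Hence tw(G) = 3 exactly.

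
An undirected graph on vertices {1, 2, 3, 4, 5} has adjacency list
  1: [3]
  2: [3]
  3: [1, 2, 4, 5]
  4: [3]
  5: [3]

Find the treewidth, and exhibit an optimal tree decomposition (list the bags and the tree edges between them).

Treewidth 1.
One optimal decomposition is:
Bags: B1 = {2, 3}  B2 = {3, 5}  B3 = {1, 3}  B4 = {3, 4}
Tree: B1–B2, B2–B3, B3–B4

Each bag holds 2 vertices, so the decomposition has width 1, which upper-bounds the treewidth. Since G has at least one edge (e.g. 3–2), it is not an edgeless graph, so tw(G) ≥ 1. Therefore the treewidth is 1.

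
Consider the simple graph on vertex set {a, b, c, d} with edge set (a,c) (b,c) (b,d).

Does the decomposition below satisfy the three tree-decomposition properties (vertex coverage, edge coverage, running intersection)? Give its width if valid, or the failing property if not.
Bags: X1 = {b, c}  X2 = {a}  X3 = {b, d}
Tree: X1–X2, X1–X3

A tree decomposition must satisfy three properties: every vertex lies in some bag; for every edge, both endpoints lie together in some bag; and for every vertex, the bags containing it form a connected subtree. Here edge (c,a) lies in no bag, so the decomposition is invalid.

No — edge (c,a) lies in no bag.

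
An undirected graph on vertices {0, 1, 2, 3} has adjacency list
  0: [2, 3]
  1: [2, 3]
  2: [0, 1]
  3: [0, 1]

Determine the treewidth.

2

A width-2 tree decomposition is:
Bags: B1 = {0, 1, 3}  B2 = {0, 1, 2}
Tree: B1–B2
The largest bag has 3 vertices, giving width 2; this decomposition certifies tw(G) ≤ 2. For the lower bound, G contains the cycle 0–3–1–2–0, so G is not a forest; only forests have treewidth ≤ 1, hence tw(G) ≥ 2. The upper and lower bounds meet at 2, so that is the treewidth.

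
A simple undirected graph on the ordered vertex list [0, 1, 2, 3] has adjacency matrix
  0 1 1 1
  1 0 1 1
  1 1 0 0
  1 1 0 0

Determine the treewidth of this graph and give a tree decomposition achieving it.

Treewidth 2.
Bags: B1 = {0, 1, 3}  B2 = {0, 1, 2}
Tree: B1–B2

Each bag holds 3 vertices, so the decomposition has width 2, which upper-bounds the treewidth. On the other hand G contains the 3-clique {0, 1, 2}. A clique must lie in a single bag of any decomposition, so no decomposition can have width below 2. Combining the bounds, tw(G) = 2.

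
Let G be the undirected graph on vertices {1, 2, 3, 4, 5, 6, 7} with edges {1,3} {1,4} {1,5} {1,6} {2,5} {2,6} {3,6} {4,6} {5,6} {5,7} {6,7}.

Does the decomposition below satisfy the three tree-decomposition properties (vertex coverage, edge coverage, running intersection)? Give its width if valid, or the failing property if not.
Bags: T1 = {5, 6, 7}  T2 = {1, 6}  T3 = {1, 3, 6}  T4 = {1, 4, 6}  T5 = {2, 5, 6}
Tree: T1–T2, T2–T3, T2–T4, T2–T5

A tree decomposition must satisfy three properties: every vertex lies in some bag; for every edge, both endpoints lie together in some bag; and for every vertex, the bags containing it form a connected subtree. Here edge (5,1) lies in no bag, so the decomposition is invalid.

No — edge (5,1) lies in no bag.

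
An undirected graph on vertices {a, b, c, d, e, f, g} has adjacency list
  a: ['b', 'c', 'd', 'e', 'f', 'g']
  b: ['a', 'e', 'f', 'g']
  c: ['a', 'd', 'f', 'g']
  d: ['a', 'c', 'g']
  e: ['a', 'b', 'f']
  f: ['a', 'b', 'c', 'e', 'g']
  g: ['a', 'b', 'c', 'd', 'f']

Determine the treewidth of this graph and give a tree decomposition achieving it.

Treewidth 3.
One optimal decomposition is:
Bags: B1 = {a, b, f, g}  B2 = {a, c, f, g}  B3 = {a, b, e, f}  B4 = {a, c, d, g}
Tree: B1–B2, B1–B3, B2–B4

Each bag holds 4 vertices, so the decomposition has width 3, which upper-bounds the treewidth. For the lower bound, the 4 vertices {a, c, d, g} are pairwise adjacent, and any tree decomposition puts a clique entirely inside one bag — forcing width ≥ 3. The upper and lower bounds meet at 3, so that is the treewidth.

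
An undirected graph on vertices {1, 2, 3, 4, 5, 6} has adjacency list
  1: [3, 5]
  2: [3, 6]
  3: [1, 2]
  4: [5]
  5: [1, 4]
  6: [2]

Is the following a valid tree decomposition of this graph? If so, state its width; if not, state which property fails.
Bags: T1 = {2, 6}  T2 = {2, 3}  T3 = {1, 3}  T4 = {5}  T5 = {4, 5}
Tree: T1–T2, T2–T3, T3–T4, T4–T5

A tree decomposition must satisfy three properties: every vertex lies in some bag; for every edge, both endpoints lie together in some bag; and for every vertex, the bags containing it form a connected subtree. Here edge (1,5) lies in no bag, so the decomposition is invalid.

No — edge (1,5) lies in no bag.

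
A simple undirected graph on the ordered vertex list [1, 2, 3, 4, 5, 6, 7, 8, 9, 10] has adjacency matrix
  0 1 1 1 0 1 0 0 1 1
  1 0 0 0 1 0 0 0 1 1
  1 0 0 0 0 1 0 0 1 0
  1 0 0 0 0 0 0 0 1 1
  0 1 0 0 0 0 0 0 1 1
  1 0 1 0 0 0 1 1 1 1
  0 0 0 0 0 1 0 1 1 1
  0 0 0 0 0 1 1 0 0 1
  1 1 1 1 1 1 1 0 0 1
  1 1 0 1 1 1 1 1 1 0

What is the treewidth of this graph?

A width-3 tree decomposition is:
Bags: B1 = {1, 6, 9, 10}  B2 = {6, 7, 9, 10}  B3 = {6, 7, 8, 10}  B4 = {1, 2, 9, 10}  B5 = {1, 4, 9, 10}  B6 = {1, 3, 6, 9}  B7 = {2, 5, 9, 10}
Tree: B1–B2, B2–B3, B1–B4, B1–B5, B1–B6, B4–B7
The largest bag has 4 vertices, giving width 3; this decomposition certifies tw(G) ≤ 3. For the lower bound, the 4 vertices {6, 7, 8, 10} are pairwise adjacent, and any tree decomposition puts a clique entirely inside one bag — forcing width ≥ 3. Hence tw(G) = 3 exactly.

3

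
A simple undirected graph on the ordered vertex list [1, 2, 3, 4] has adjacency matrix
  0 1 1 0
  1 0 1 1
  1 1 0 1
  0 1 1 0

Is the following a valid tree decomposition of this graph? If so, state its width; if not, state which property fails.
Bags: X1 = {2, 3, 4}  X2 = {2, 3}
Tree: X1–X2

A tree decomposition must satisfy three properties: every vertex lies in some bag; for every edge, both endpoints lie together in some bag; and for every vertex, the bags containing it form a connected subtree. Here vertex 1 appears in no bag, so the decomposition is invalid.

No — vertex 1 appears in no bag.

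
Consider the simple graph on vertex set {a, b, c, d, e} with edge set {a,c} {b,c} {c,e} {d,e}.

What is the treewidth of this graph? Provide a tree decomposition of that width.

Every bag has size at most 2, so the width is 2 − 1 = 1 and tw(G) ≤ 1. Since G has at least one edge (e.g. e–d), it is not an edgeless graph, so tw(G) ≥ 1. Combining the bounds, tw(G) = 1.

Treewidth 1.
One such decomposition:
Bags: B1 = {d, e}  B2 = {c, e}  B3 = {a, c}  B4 = {b, c}
Tree: B1–B2, B2–B3, B2–B4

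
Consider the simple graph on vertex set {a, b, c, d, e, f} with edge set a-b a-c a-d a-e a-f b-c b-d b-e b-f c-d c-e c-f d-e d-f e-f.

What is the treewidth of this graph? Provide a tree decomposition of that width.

Treewidth 5.
One optimal decomposition is:
Bags: B1 = {a, b, c, d, e, f}
Tree: (single bag)

A single bag containing all 6 vertices is trivially a valid decomposition of width 5. Conversely, {a, b, c, d, e, f} is a clique of size 6, and the vertices of any clique must share a bag in every tree decomposition; so some bag has ≥ 6 vertices and tw(G) ≥ 5. Combining the bounds, tw(G) = 5.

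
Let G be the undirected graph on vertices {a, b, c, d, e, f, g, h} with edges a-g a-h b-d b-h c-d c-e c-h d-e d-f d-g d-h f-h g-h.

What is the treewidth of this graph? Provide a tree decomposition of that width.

Every bag has size at most 3, so the width is 3 − 1 = 2 and tw(G) ≤ 2. Conversely, {c, d, e} is a clique of size 3, and the vertices of any clique must share a bag in every tree decomposition; so some bag has ≥ 3 vertices and tw(G) ≥ 2. Hence tw(G) = 2 exactly.

Treewidth 2.
One optimal decomposition is:
Bags: B1 = {c, d, h}  B2 = {d, g, h}  B3 = {c, d, e}  B4 = {d, f, h}  B5 = {a, g, h}  B6 = {b, d, h}
Tree: B1–B2, B1–B3, B2–B4, B2–B5, B2–B6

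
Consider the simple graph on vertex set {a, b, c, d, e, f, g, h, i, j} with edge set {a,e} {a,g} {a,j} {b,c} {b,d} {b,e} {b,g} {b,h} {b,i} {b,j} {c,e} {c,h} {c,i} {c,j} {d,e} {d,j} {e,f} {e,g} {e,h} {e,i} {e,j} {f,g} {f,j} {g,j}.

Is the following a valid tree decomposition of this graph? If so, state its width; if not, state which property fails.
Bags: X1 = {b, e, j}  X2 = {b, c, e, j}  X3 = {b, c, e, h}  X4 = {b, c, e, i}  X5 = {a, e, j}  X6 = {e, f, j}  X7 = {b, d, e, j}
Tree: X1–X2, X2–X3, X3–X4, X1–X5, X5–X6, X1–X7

No — vertex g appears in no bag.

A tree decomposition must satisfy three properties: every vertex lies in some bag; for every edge, both endpoints lie together in some bag; and for every vertex, the bags containing it form a connected subtree. Here vertex g appears in no bag, so the decomposition is invalid.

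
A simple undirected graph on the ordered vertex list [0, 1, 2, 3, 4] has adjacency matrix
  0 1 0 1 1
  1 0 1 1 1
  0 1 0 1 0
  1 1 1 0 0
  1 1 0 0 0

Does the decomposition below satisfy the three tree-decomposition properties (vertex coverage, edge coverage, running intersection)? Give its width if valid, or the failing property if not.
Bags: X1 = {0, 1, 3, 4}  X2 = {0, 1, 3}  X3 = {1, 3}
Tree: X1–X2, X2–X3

No — vertex 2 appears in no bag.

A tree decomposition must satisfy three properties: every vertex lies in some bag; for every edge, both endpoints lie together in some bag; and for every vertex, the bags containing it form a connected subtree. Here vertex 2 appears in no bag, so the decomposition is invalid.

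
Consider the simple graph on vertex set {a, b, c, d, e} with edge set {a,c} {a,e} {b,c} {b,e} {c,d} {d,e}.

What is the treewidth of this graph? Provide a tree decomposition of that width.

Treewidth 2.
One such decomposition:
Bags: B1 = {b, c, e}  B2 = {a, c, e}  B3 = {c, d, e}
Tree: B1–B2, B2–B3

Every bag has size at most 3, so the width is 3 − 1 = 2 and tw(G) ≤ 2. For the lower bound, G contains the cycle b–c–a–e–b, so G is not a forest; only forests have treewidth ≤ 1, hence tw(G) ≥ 2. The upper and lower bounds meet at 2, so that is the treewidth.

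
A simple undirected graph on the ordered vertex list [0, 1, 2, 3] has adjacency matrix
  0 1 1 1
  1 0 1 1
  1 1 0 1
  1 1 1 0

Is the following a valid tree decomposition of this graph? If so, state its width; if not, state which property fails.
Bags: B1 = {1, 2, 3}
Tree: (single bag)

A tree decomposition must satisfy three properties: every vertex lies in some bag; for every edge, both endpoints lie together in some bag; and for every vertex, the bags containing it form a connected subtree. Here vertex 0 appears in no bag, so the decomposition is invalid.

No — vertex 0 appears in no bag.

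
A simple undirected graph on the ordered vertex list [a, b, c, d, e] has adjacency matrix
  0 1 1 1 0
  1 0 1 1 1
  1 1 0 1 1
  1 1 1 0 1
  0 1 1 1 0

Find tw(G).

A width-3 tree decomposition is:
Bags: B1 = {b, c, d, e}  B2 = {a, b, c, d}
Tree: B1–B2
The largest bag has 4 vertices, giving width 3; this decomposition certifies tw(G) ≤ 3. On the other hand G contains the 4-clique {b, c, d, e}. A clique must lie in a single bag of any decomposition, so no decomposition can have width below 3. Combining the bounds, tw(G) = 3.

3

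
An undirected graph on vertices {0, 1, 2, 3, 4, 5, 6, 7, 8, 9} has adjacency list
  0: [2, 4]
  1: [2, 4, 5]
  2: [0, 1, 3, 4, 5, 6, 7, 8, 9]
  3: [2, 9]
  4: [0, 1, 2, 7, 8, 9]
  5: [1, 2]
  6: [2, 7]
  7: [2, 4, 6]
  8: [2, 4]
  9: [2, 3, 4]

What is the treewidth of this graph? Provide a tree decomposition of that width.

Treewidth 2.
Bags: B1 = {1, 2, 5}  B2 = {1, 2, 4}  B3 = {0, 2, 4}  B4 = {2, 4, 9}  B5 = {2, 4, 7}  B6 = {2, 3, 9}  B7 = {2, 6, 7}  B8 = {2, 4, 8}
Tree: B1–B2, B2–B3, B3–B4, B4–B5, B4–B6, B5–B7, B3–B8

Every bag has size at most 3, so the width is 3 − 1 = 2 and tw(G) ≤ 2. On the other hand G contains the 3-clique {2, 3, 9}. A clique must lie in a single bag of any decomposition, so no decomposition can have width below 2. Therefore the treewidth is 2.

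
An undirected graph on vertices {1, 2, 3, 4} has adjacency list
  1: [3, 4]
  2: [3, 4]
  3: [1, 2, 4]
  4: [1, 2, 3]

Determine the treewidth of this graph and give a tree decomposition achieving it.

Treewidth 2.
One optimal decomposition is:
Bags: B1 = {1, 3, 4}  B2 = {2, 3, 4}
Tree: B1–B2

Every bag has size at most 3, so the width is 3 − 1 = 2 and tw(G) ≤ 2. For the lower bound, the 3 vertices {1, 3, 4} are pairwise adjacent, and any tree decomposition puts a clique entirely inside one bag — forcing width ≥ 2. Therefore the treewidth is 2.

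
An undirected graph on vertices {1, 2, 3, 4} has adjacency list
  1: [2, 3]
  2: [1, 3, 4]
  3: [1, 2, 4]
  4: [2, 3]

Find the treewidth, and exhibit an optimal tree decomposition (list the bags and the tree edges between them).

Each bag holds 3 vertices, so the decomposition has width 2, which upper-bounds the treewidth. On the other hand G contains the 3-clique {1, 2, 3}. A clique must lie in a single bag of any decomposition, so no decomposition can have width below 2. Combining the bounds, tw(G) = 2.

Treewidth 2.
Bags: B1 = {2, 3, 4}  B2 = {1, 2, 3}
Tree: B1–B2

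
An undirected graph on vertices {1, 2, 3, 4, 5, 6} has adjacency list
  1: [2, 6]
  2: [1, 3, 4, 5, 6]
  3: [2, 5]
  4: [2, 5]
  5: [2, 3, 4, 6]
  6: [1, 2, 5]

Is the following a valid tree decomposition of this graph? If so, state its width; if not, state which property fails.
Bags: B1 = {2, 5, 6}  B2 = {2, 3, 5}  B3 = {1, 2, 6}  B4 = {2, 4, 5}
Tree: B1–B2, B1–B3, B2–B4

Every vertex of G appears in some bag (union = {1, 2, 3, 4, 5, 6}); every edge is covered by a bag; and for each vertex v the set of bags containing v is connected in the bag tree. The decomposition is therefore valid. The largest bag has 3 vertices, so the width is 2.

Yes; width 2.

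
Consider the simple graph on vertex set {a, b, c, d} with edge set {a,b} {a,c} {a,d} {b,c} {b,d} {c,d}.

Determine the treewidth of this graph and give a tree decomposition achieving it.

A single bag containing all 4 vertices is trivially a valid decomposition of width 3. On the other hand G contains the 4-clique {a, b, c, d}. A clique must lie in a single bag of any decomposition, so no decomposition can have width below 3. Combining the bounds, tw(G) = 3.

Treewidth 3.
One such decomposition:
Bags: B1 = {a, b, c, d}
Tree: (single bag)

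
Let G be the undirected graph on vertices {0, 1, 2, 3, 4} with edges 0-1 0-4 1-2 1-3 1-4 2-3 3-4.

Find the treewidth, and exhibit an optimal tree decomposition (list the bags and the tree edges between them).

Each bag holds 3 vertices, so the decomposition has width 2, which upper-bounds the treewidth. For the lower bound, the 3 vertices {0, 1, 4} are pairwise adjacent, and any tree decomposition puts a clique entirely inside one bag — forcing width ≥ 2. The upper and lower bounds meet at 2, so that is the treewidth.

Treewidth 2.
Bags: B1 = {1, 2, 3}  B2 = {1, 3, 4}  B3 = {0, 1, 4}
Tree: B1–B2, B2–B3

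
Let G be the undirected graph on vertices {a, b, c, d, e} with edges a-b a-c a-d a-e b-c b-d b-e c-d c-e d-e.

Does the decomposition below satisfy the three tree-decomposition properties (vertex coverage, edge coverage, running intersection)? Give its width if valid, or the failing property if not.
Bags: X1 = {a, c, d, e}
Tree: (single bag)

A tree decomposition must satisfy three properties: every vertex lies in some bag; for every edge, both endpoints lie together in some bag; and for every vertex, the bags containing it form a connected subtree. Here vertex b appears in no bag, so the decomposition is invalid.

No — vertex b appears in no bag.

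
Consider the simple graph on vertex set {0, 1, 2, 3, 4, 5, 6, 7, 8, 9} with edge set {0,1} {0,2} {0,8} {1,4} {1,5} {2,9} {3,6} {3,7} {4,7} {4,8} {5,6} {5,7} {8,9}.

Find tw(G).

A width-2 tree decomposition is:
Bags: B1 = {0, 2, 9}  B2 = {0, 8, 9}  B3 = {0, 1, 8}  B4 = {1, 4, 8}  B5 = {1, 4, 5}  B6 = {4, 5, 7}  B7 = {5, 6, 7}  B8 = {3, 6, 7}
Tree: B1–B2, B2–B3, B3–B4, B4–B5, B5–B6, B6–B7, B7–B8
Each bag holds 3 vertices, so the decomposition has width 2, which upper-bounds the treewidth. The edges 2–9–8–0–2 form a cycle, so G is not a tree and its treewidth is at least 2. Hence tw(G) = 2 exactly.

2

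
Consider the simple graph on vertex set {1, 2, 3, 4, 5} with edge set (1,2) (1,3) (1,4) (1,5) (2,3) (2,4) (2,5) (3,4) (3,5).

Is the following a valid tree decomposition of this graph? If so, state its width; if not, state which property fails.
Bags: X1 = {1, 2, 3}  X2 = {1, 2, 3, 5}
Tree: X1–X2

A tree decomposition must satisfy three properties: every vertex lies in some bag; for every edge, both endpoints lie together in some bag; and for every vertex, the bags containing it form a connected subtree. Here vertex 4 appears in no bag, so the decomposition is invalid.

No — vertex 4 appears in no bag.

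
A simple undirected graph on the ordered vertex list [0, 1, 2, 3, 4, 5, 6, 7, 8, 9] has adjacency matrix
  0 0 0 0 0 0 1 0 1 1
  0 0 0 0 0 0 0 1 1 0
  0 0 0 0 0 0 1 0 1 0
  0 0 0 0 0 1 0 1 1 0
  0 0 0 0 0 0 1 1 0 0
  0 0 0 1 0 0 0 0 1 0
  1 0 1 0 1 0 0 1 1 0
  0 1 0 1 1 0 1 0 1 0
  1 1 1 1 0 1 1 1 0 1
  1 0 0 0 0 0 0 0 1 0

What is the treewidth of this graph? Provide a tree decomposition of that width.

Treewidth 2.
One such decomposition:
Bags: B1 = {6, 7, 8}  B2 = {3, 7, 8}  B3 = {4, 6, 7}  B4 = {1, 7, 8}  B5 = {3, 5, 8}  B6 = {0, 6, 8}  B7 = {2, 6, 8}  B8 = {0, 8, 9}
Tree: B1–B2, B1–B3, B2–B4, B2–B5, B1–B6, B1–B7, B6–B8

Each bag holds 3 vertices, so the decomposition has width 2, which upper-bounds the treewidth. For the lower bound, the 3 vertices {1, 7, 8} are pairwise adjacent, and any tree decomposition puts a clique entirely inside one bag — forcing width ≥ 2. Combining the bounds, tw(G) = 2.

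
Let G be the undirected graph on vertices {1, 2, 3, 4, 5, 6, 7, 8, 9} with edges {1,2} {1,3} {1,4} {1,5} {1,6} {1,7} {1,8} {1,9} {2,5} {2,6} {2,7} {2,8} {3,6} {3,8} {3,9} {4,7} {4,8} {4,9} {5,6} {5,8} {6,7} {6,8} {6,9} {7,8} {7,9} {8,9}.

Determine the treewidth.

4

A width-4 tree decomposition is:
Bags: B1 = {1, 2, 6, 7, 8}  B2 = {1, 6, 7, 8, 9}  B3 = {1, 2, 5, 6, 8}  B4 = {1, 3, 6, 8, 9}  B5 = {1, 4, 7, 8, 9}
Tree: B1–B2, B1–B3, B2–B4, B2–B5
The largest bag has 5 vertices, giving width 4; this decomposition certifies tw(G) ≤ 4. On the other hand G contains the 5-clique {1, 4, 7, 8, 9}. A clique must lie in a single bag of any decomposition, so no decomposition can have width below 4. The upper and lower bounds meet at 4, so that is the treewidth.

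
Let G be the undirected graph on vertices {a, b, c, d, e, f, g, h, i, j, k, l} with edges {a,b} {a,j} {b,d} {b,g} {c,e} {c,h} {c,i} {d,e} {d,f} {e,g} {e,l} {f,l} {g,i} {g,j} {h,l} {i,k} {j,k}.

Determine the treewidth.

3

A width-3 tree decomposition is:
Bags: B1 = {c, f, h, l}  B2 = {c, e, f, l}  B3 = {c, d, e, f}  B4 = {c, d, e, i}  B5 = {d, e, g, i}  B6 = {b, d, g, i}  B7 = {b, g, i, k}  B8 = {b, g, j, k}  B9 = {a, b, j, k}
Tree: B1–B2, B2–B3, B3–B4, B4–B5, B5–B6, B6–B7, B7–B8, B8–B9
The largest bag has 4 vertices, giving width 3; this decomposition certifies tw(G) ≤ 3. For the lower bound: the 4 vertex sets {f,h,l}, {c}, {e}, {b,d,g,i} are disjoint, each induces a connected subgraph, and every pair is joined by at least one edge of G. Contracting each set to a single vertex therefore yields K_{4} as a minor, and since treewidth is minor-monotone, tw(G) ≥ tw(K_{4}) = 3. The upper and lower bounds meet at 3, so that is the treewidth.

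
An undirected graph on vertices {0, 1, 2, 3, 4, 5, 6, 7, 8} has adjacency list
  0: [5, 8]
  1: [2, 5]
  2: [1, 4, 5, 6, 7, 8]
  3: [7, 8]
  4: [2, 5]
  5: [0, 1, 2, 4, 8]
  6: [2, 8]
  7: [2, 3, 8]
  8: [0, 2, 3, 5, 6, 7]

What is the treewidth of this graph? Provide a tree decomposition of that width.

The largest bag has 3 vertices, giving width 2; this decomposition certifies tw(G) ≤ 2. Conversely, {0, 5, 8} is a clique of size 3, and the vertices of any clique must share a bag in every tree decomposition; so some bag has ≥ 3 vertices and tw(G) ≥ 2. Therefore the treewidth is 2.

Treewidth 2.
One optimal decomposition is:
Bags: B1 = {2, 5, 8}  B2 = {1, 2, 5}  B3 = {2, 6, 8}  B4 = {2, 4, 5}  B5 = {2, 7, 8}  B6 = {0, 5, 8}  B7 = {3, 7, 8}
Tree: B1–B2, B1–B3, B1–B4, B1–B5, B1–B6, B5–B7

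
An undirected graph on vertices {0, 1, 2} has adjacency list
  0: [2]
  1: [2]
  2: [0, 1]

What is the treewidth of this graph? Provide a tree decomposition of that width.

The largest bag has 2 vertices, giving width 1; this decomposition certifies tw(G) ≤ 1. G has an edge, so its treewidth is at least 1. Hence tw(G) = 1 exactly.

Treewidth 1.
One such decomposition:
Bags: B1 = {1, 2}  B2 = {0, 2}
Tree: B1–B2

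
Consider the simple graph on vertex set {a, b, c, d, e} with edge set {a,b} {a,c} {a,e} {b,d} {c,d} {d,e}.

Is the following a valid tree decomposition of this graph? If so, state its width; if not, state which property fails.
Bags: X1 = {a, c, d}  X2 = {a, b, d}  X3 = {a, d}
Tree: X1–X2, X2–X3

No — vertex e appears in no bag.

A tree decomposition must satisfy three properties: every vertex lies in some bag; for every edge, both endpoints lie together in some bag; and for every vertex, the bags containing it form a connected subtree. Here vertex e appears in no bag, so the decomposition is invalid.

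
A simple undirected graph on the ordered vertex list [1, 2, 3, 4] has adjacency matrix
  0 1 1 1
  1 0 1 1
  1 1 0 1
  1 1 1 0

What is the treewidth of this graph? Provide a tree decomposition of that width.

A single bag containing all 4 vertices is trivially a valid decomposition of width 3. For the lower bound, the 4 vertices {1, 2, 3, 4} are pairwise adjacent, and any tree decomposition puts a clique entirely inside one bag — forcing width ≥ 3. The upper and lower bounds meet at 3, so that is the treewidth.

Treewidth 3.
Bags: B1 = {1, 2, 3, 4}
Tree: (single bag)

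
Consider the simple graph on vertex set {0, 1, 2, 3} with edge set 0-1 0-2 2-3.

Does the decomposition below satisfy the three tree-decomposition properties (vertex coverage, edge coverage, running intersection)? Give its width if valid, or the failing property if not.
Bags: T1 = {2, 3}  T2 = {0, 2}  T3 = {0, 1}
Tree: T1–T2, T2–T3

Vertex coverage: the bags together contain {0, 1, 2, 3}, the full vertex set. Edge coverage: each edge of G has both endpoints in at least one bag. Running intersection: for every vertex, the bags containing it form a connected subtree. All three properties hold, so this is a valid tree decomposition of width max|bag| − 1 = 1, and hence tw(G) ≤ 1.

Yes; width 1.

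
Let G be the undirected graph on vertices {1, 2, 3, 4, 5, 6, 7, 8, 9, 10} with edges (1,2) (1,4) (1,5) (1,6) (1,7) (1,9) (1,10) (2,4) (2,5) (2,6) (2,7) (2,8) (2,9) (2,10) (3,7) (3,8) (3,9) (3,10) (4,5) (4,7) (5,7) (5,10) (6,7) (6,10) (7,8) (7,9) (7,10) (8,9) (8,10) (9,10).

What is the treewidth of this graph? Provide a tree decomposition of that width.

Every bag has size at most 5, so the width is 5 − 1 = 4 and tw(G) ≤ 4. Conversely, {2, 7, 8, 9, 10} is a clique of size 5, and the vertices of any clique must share a bag in every tree decomposition; so some bag has ≥ 5 vertices and tw(G) ≥ 4. Combining the bounds, tw(G) = 4.

Treewidth 4.
One optimal decomposition is:
Bags: B1 = {1, 2, 7, 9, 10}  B2 = {2, 7, 8, 9, 10}  B3 = {1, 2, 6, 7, 10}  B4 = {1, 2, 5, 7, 10}  B5 = {3, 7, 8, 9, 10}  B6 = {1, 2, 4, 5, 7}
Tree: B1–B2, B1–B3, B1–B4, B2–B5, B4–B6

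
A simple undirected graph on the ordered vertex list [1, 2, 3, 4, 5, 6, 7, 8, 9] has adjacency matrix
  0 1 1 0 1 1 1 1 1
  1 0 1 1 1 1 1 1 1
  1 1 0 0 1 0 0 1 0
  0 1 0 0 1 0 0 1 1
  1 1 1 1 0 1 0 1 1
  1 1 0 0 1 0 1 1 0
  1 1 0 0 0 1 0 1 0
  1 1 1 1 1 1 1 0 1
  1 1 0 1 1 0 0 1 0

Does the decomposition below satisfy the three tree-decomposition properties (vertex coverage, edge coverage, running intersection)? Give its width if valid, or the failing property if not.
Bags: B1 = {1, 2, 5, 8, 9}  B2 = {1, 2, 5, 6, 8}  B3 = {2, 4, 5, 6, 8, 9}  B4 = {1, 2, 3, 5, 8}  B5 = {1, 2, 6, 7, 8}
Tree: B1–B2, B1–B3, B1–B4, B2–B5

A tree decomposition must satisfy three properties: every vertex lies in some bag; for every edge, both endpoints lie together in some bag; and for every vertex, the bags containing it form a connected subtree. Here bags containing vertex 6 are not connected in the tree, so the decomposition is invalid.

No — bags containing vertex 6 are not connected in the tree.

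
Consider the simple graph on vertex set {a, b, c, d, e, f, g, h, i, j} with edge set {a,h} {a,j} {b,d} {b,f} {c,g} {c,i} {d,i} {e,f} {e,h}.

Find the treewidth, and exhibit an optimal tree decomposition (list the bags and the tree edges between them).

Each bag holds 2 vertices, so the decomposition has width 1, which upper-bounds the treewidth. G has an edge, so its treewidth is at least 1. Therefore the treewidth is 1.

Treewidth 1.
One optimal decomposition is:
Bags: B1 = {c, g}  B2 = {c, i}  B3 = {d, i}  B4 = {b, d}  B5 = {b, f}  B6 = {e, f}  B7 = {e, h}  B8 = {a, h}  B9 = {a, j}
Tree: B1–B2, B2–B3, B3–B4, B4–B5, B5–B6, B6–B7, B7–B8, B8–B9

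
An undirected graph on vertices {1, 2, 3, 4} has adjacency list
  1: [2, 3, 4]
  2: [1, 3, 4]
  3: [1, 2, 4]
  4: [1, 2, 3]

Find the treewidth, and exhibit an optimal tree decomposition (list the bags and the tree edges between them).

With just one bag of size 4, the width is 4 − 1 = 3, so tw(G) ≤ 3. On the other hand G contains the 4-clique {1, 2, 3, 4}. A clique must lie in a single bag of any decomposition, so no decomposition can have width below 3. Combining the bounds, tw(G) = 3.

Treewidth 3.
One optimal decomposition is:
Bags: B1 = {1, 2, 3, 4}
Tree: (single bag)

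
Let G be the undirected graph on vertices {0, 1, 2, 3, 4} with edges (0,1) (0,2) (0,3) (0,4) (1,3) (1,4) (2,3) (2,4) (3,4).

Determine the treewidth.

A width-3 tree decomposition is:
Bags: B1 = {0, 1, 3, 4}  B2 = {0, 2, 3, 4}
Tree: B1–B2
Each bag holds 4 vertices, so the decomposition has width 3, which upper-bounds the treewidth. Conversely, {0, 1, 3, 4} is a clique of size 4, and the vertices of any clique must share a bag in every tree decomposition; so some bag has ≥ 4 vertices and tw(G) ≥ 3. Therefore the treewidth is 3.

3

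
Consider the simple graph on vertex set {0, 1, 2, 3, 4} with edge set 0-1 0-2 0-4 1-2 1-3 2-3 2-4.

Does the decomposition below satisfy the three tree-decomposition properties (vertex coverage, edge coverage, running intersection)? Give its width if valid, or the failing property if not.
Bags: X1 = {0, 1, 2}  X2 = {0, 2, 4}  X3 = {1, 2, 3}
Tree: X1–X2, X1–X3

Yes; width 2.

Vertex coverage: the bags together contain {0, 1, 2, 3, 4}, the full vertex set. Edge coverage: each edge of G has both endpoints in at least one bag. Running intersection: for every vertex, the bags containing it form a connected subtree. All three properties hold, so this is a valid tree decomposition of width max|bag| − 1 = 2, and hence tw(G) ≤ 2.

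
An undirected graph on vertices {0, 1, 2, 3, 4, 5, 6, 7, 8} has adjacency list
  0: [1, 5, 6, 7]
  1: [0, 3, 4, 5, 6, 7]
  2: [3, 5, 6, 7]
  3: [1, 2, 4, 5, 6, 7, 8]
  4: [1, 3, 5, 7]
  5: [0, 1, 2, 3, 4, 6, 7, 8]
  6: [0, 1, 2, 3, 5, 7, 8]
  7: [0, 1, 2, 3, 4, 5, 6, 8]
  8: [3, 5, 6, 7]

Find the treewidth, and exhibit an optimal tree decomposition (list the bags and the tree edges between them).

Treewidth 4.
One optimal decomposition is:
Bags: B1 = {1, 3, 5, 6, 7}  B2 = {3, 5, 6, 7, 8}  B3 = {1, 3, 4, 5, 7}  B4 = {2, 3, 5, 6, 7}  B5 = {0, 1, 5, 6, 7}
Tree: B1–B2, B1–B3, B1–B4, B1–B5

Each bag holds 5 vertices, so the decomposition has width 4, which upper-bounds the treewidth. On the other hand G contains the 5-clique {0, 1, 5, 6, 7}. A clique must lie in a single bag of any decomposition, so no decomposition can have width below 4. Therefore the treewidth is 4.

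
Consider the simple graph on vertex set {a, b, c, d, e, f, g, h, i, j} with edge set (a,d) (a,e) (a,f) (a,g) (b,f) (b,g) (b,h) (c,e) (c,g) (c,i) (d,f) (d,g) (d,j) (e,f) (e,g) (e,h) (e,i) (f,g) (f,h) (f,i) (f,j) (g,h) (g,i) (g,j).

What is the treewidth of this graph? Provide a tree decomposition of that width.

Treewidth 3.
One such decomposition:
Bags: B1 = {e, f, g, i}  B2 = {c, e, g, i}  B3 = {a, e, f, g}  B4 = {e, f, g, h}  B5 = {b, f, g, h}  B6 = {a, d, f, g}  B7 = {d, f, g, j}
Tree: B1–B2, B1–B3, B1–B4, B4–B5, B3–B6, B6–B7

Every bag has size at most 4, so the width is 4 − 1 = 3 and tw(G) ≤ 3. On the other hand G contains the 4-clique {c, e, g, i}. A clique must lie in a single bag of any decomposition, so no decomposition can have width below 3. Therefore the treewidth is 3.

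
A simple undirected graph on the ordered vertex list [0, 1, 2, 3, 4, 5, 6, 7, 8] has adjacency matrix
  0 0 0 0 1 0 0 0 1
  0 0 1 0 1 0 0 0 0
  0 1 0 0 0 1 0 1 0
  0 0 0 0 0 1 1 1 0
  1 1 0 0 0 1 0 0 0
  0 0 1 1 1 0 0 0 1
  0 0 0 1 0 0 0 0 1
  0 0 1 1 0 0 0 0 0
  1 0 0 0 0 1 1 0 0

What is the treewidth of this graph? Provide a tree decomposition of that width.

Treewidth 3.
Bags: B1 = {1, 2, 3, 7}  B2 = {1, 2, 3, 5}  B3 = {1, 3, 4, 5}  B4 = {3, 4, 5, 6}  B5 = {4, 5, 6, 8}  B6 = {0, 4, 6, 8}
Tree: B1–B2, B2–B3, B3–B4, B4–B5, B5–B6

Every bag has size at most 4, so the width is 4 − 1 = 3 and tw(G) ≤ 3. For the lower bound: the 4 vertex sets {1,2,7}, {3}, {5}, {0,4,6,8} are disjoint, each induces a connected subgraph, and every pair is joined by at least one edge of G. Contracting each set to a single vertex therefore yields K_{4} as a minor, and since treewidth is minor-monotone, tw(G) ≥ tw(K_{4}) = 3. The upper and lower bounds meet at 3, so that is the treewidth.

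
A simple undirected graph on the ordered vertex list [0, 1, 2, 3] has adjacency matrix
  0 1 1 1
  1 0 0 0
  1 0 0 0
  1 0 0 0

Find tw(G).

1

A width-1 tree decomposition is:
Bags: B1 = {0, 2}  B2 = {0, 1}  B3 = {0, 3}
Tree: B1–B2, B1–B3
Every bag has size at most 2, so the width is 2 − 1 = 1 and tw(G) ≤ 1. Since G has at least one edge (e.g. 2–0), it is not an edgeless graph, so tw(G) ≥ 1. Combining the bounds, tw(G) = 1.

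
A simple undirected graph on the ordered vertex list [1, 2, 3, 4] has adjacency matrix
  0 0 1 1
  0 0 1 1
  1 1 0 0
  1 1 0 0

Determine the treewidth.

A width-2 tree decomposition is:
Bags: B1 = {2, 3, 4}  B2 = {1, 3, 4}
Tree: B1–B2
The largest bag has 3 vertices, giving width 2; this decomposition certifies tw(G) ≤ 2. Since 3–2–4–1–3 is a cycle in G, G is not acyclic. Forests are exactly the graphs of treewidth ≤ 1, so tw(G) ≥ 2. Hence tw(G) = 2 exactly.

2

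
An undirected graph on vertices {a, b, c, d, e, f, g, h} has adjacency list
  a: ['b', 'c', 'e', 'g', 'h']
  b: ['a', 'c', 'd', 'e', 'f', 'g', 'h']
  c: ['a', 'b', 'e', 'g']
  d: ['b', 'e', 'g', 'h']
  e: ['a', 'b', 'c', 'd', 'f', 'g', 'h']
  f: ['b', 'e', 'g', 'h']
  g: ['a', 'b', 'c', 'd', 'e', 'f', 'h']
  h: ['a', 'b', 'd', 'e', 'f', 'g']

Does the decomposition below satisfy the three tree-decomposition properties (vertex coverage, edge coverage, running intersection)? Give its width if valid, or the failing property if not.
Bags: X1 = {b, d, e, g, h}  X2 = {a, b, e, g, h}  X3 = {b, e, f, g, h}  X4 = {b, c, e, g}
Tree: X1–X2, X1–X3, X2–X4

A tree decomposition must satisfy three properties: every vertex lies in some bag; for every edge, both endpoints lie together in some bag; and for every vertex, the bags containing it form a connected subtree. Here edge (a,c) lies in no bag, so the decomposition is invalid.

No — edge (a,c) lies in no bag.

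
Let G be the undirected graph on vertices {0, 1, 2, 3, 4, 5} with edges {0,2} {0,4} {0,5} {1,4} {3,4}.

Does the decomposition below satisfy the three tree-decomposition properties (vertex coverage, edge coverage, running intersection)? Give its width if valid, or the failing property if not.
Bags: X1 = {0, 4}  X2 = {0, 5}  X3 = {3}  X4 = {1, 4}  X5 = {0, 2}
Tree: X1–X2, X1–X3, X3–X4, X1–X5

No — edge (4,3) lies in no bag.

A tree decomposition must satisfy three properties: every vertex lies in some bag; for every edge, both endpoints lie together in some bag; and for every vertex, the bags containing it form a connected subtree. Here edge (4,3) lies in no bag, so the decomposition is invalid.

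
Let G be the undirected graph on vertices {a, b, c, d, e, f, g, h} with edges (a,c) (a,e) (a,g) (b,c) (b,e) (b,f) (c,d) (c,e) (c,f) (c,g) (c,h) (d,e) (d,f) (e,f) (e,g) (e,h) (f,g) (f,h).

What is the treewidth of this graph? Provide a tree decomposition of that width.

The largest bag has 4 vertices, giving width 3; this decomposition certifies tw(G) ≤ 3. On the other hand G contains the 4-clique {a, c, e, g}. A clique must lie in a single bag of any decomposition, so no decomposition can have width below 3. Combining the bounds, tw(G) = 3.

Treewidth 3.
Bags: B1 = {c, e, f, h}  B2 = {c, e, f, g}  B3 = {c, d, e, f}  B4 = {b, c, e, f}  B5 = {a, c, e, g}
Tree: B1–B2, B2–B3, B1–B4, B2–B5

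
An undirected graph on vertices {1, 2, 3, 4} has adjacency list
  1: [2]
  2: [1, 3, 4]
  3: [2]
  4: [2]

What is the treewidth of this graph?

1

A width-1 tree decomposition is:
Bags: B1 = {2, 3}  B2 = {1, 2}  B3 = {2, 4}
Tree: B1–B2, B2–B3
The largest bag has 2 vertices, giving width 1; this decomposition certifies tw(G) ≤ 1. Since G has at least one edge (e.g. 3–2), it is not an edgeless graph, so tw(G) ≥ 1. Combining the bounds, tw(G) = 1.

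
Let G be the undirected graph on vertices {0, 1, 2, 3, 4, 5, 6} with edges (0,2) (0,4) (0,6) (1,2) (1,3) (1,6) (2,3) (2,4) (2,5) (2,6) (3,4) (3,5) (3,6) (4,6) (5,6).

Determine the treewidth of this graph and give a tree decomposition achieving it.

Every bag has size at most 4, so the width is 4 − 1 = 3 and tw(G) ≤ 3. Conversely, {0, 2, 4, 6} is a clique of size 4, and the vertices of any clique must share a bag in every tree decomposition; so some bag has ≥ 4 vertices and tw(G) ≥ 3. The upper and lower bounds meet at 3, so that is the treewidth.

Treewidth 3.
One optimal decomposition is:
Bags: B1 = {2, 3, 4, 6}  B2 = {1, 2, 3, 6}  B3 = {0, 2, 4, 6}  B4 = {2, 3, 5, 6}
Tree: B1–B2, B1–B3, B2–B4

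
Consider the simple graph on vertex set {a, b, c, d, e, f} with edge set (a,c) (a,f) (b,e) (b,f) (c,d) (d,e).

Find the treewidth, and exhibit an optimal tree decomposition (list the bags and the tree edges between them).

The largest bag has 3 vertices, giving width 2; this decomposition certifies tw(G) ≤ 2. The edges e–b–f–a–c–d–e form a cycle, so G is not a tree and its treewidth is at least 2. Hence tw(G) = 2 exactly.

Treewidth 2.
One such decomposition:
Bags: B1 = {b, e, f}  B2 = {a, e, f}  B3 = {a, c, e}  B4 = {c, d, e}
Tree: B1–B2, B2–B3, B3–B4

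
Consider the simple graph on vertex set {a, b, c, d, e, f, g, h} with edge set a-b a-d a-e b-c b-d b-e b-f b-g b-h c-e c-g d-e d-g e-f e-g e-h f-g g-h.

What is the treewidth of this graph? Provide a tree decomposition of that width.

Treewidth 3.
One such decomposition:
Bags: B1 = {b, c, e, g}  B2 = {b, e, f, g}  B3 = {b, e, g, h}  B4 = {b, d, e, g}  B5 = {a, b, d, e}
Tree: B1–B2, B1–B3, B1–B4, B4–B5

Each bag holds 4 vertices, so the decomposition has width 3, which upper-bounds the treewidth. On the other hand G contains the 4-clique {b, d, e, g}. A clique must lie in a single bag of any decomposition, so no decomposition can have width below 3. Therefore the treewidth is 3.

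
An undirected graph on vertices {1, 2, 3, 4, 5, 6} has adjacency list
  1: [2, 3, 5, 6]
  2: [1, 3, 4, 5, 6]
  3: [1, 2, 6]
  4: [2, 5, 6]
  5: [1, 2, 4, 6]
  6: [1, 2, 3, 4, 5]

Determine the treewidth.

A width-3 tree decomposition is:
Bags: B1 = {1, 2, 5, 6}  B2 = {1, 2, 3, 6}  B3 = {2, 4, 5, 6}
Tree: B1–B2, B1–B3
Each bag holds 4 vertices, so the decomposition has width 3, which upper-bounds the treewidth. Conversely, {1, 2, 3, 6} is a clique of size 4, and the vertices of any clique must share a bag in every tree decomposition; so some bag has ≥ 4 vertices and tw(G) ≥ 3. The upper and lower bounds meet at 3, so that is the treewidth.

3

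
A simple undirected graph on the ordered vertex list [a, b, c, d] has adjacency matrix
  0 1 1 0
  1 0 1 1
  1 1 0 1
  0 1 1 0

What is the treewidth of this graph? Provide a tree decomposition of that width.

Treewidth 2.
One optimal decomposition is:
Bags: B1 = {b, c, d}  B2 = {a, b, c}
Tree: B1–B2

Every bag has size at most 3, so the width is 3 − 1 = 2 and tw(G) ≤ 2. Conversely, {b, c, d} is a clique of size 3, and the vertices of any clique must share a bag in every tree decomposition; so some bag has ≥ 3 vertices and tw(G) ≥ 2. The upper and lower bounds meet at 2, so that is the treewidth.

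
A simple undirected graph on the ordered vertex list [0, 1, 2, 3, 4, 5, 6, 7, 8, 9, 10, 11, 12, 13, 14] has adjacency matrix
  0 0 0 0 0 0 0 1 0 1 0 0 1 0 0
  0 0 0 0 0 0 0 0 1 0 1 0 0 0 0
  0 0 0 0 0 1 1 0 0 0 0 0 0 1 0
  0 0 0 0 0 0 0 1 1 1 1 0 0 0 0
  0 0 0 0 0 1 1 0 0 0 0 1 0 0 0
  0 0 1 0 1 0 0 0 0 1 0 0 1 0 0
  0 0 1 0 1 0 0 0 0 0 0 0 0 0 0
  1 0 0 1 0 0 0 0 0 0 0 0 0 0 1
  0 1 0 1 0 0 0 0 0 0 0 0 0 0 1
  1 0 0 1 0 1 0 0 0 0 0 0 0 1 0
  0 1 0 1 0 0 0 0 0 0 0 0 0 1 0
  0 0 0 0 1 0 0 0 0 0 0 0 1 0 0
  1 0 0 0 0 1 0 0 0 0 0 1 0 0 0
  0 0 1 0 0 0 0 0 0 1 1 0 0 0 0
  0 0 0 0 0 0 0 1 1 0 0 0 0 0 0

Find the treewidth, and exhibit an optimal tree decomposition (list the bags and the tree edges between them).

Each bag holds 4 vertices, so the decomposition has width 3, which upper-bounds the treewidth. For the lower bound: the 4 vertex sets {4,6,11}, {12}, {5}, {0,2,9,13} are disjoint, each induces a connected subgraph, and every pair is joined by at least one edge of G. Contracting each set to a single vertex therefore yields K_{4} as a minor, and since treewidth is minor-monotone, tw(G) ≥ tw(K_{4}) = 3. Hence tw(G) = 3 exactly.

Treewidth 3.
One such decomposition:
Bags: B1 = {4, 6, 11, 12}  B2 = {4, 5, 6, 12}  B3 = {2, 5, 6, 12}  B4 = {0, 2, 5, 12}  B5 = {0, 2, 5, 9}  B6 = {0, 2, 9, 13}  B7 = {0, 7, 9, 13}  B8 = {3, 7, 9, 13}  B9 = {3, 7, 10, 13}  B10 = {3, 7, 10, 14}  B11 = {3, 8, 10, 14}  B12 = {1, 8, 10, 14}
Tree: B1–B2, B2–B3, B3–B4, B4–B5, B5–B6, B6–B7, B7–B8, B8–B9, B9–B10, B10–B11, B11–B12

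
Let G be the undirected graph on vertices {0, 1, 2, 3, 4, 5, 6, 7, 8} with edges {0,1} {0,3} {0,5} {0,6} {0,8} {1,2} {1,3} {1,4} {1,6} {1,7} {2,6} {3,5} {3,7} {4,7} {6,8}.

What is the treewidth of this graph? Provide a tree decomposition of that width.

Treewidth 2.
One such decomposition:
Bags: B1 = {0, 3, 5}  B2 = {0, 1, 3}  B3 = {1, 3, 7}  B4 = {1, 4, 7}  B5 = {0, 1, 6}  B6 = {1, 2, 6}  B7 = {0, 6, 8}
Tree: B1–B2, B2–B3, B3–B4, B2–B5, B5–B6, B5–B7

The largest bag has 3 vertices, giving width 2; this decomposition certifies tw(G) ≤ 2. On the other hand G contains the 3-clique {0, 6, 8}. A clique must lie in a single bag of any decomposition, so no decomposition can have width below 2. The upper and lower bounds meet at 2, so that is the treewidth.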